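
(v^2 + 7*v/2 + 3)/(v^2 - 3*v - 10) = (v + 3/2)/(v - 5)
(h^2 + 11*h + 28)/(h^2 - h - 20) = (h + 7)/(h - 5)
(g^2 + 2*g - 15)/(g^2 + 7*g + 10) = (g - 3)/(g + 2)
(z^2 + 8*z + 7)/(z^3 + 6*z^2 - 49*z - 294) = (z + 1)/(z^2 - z - 42)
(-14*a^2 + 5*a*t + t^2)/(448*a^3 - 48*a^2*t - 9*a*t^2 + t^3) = (-2*a + t)/(64*a^2 - 16*a*t + t^2)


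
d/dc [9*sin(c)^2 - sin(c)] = (18*sin(c) - 1)*cos(c)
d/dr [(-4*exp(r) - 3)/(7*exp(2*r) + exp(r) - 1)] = ((4*exp(r) + 3)*(14*exp(r) + 1) - 28*exp(2*r) - 4*exp(r) + 4)*exp(r)/(7*exp(2*r) + exp(r) - 1)^2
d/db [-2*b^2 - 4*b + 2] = -4*b - 4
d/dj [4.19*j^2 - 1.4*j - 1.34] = 8.38*j - 1.4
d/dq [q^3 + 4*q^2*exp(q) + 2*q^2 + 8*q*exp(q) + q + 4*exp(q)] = 4*q^2*exp(q) + 3*q^2 + 16*q*exp(q) + 4*q + 12*exp(q) + 1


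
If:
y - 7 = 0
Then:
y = 7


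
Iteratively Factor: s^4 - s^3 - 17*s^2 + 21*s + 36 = (s + 1)*(s^3 - 2*s^2 - 15*s + 36) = (s + 1)*(s + 4)*(s^2 - 6*s + 9) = (s - 3)*(s + 1)*(s + 4)*(s - 3)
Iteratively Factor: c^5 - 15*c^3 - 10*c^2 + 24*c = (c - 4)*(c^4 + 4*c^3 + c^2 - 6*c) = (c - 4)*(c + 3)*(c^3 + c^2 - 2*c) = (c - 4)*(c - 1)*(c + 3)*(c^2 + 2*c) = (c - 4)*(c - 1)*(c + 2)*(c + 3)*(c)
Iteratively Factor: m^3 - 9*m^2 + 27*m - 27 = (m - 3)*(m^2 - 6*m + 9) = (m - 3)^2*(m - 3)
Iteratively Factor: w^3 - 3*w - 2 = (w + 1)*(w^2 - w - 2) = (w - 2)*(w + 1)*(w + 1)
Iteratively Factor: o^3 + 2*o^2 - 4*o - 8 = (o + 2)*(o^2 - 4) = (o - 2)*(o + 2)*(o + 2)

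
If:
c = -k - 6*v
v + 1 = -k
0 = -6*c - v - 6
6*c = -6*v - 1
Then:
No Solution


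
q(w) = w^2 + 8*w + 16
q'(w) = 2*w + 8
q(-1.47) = 6.40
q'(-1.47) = 5.06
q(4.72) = 76.04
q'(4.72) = 17.44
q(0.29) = 18.40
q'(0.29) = 8.58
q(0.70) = 22.09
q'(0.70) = 9.40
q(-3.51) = 0.24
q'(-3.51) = 0.98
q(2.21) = 38.56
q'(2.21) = 12.42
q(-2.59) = 1.99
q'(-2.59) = 2.82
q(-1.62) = 5.66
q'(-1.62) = 4.76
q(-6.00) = 4.00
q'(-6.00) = -4.00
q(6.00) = 100.00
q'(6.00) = 20.00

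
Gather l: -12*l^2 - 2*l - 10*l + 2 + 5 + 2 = -12*l^2 - 12*l + 9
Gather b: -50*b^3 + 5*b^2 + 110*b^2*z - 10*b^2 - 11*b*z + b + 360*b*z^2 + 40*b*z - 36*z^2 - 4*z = -50*b^3 + b^2*(110*z - 5) + b*(360*z^2 + 29*z + 1) - 36*z^2 - 4*z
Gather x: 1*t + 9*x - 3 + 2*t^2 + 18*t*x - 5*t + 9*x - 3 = 2*t^2 - 4*t + x*(18*t + 18) - 6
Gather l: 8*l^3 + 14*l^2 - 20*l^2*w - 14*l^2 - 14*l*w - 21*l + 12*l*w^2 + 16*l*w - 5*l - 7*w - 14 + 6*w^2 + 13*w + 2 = 8*l^3 - 20*l^2*w + l*(12*w^2 + 2*w - 26) + 6*w^2 + 6*w - 12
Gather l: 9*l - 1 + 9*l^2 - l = 9*l^2 + 8*l - 1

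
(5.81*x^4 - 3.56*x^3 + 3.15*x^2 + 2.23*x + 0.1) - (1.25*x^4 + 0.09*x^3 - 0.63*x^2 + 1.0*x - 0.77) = 4.56*x^4 - 3.65*x^3 + 3.78*x^2 + 1.23*x + 0.87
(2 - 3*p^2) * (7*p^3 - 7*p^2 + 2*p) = -21*p^5 + 21*p^4 + 8*p^3 - 14*p^2 + 4*p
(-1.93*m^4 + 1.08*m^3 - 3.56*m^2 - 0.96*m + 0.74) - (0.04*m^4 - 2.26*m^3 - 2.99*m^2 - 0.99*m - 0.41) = -1.97*m^4 + 3.34*m^3 - 0.57*m^2 + 0.03*m + 1.15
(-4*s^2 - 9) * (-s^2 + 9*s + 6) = 4*s^4 - 36*s^3 - 15*s^2 - 81*s - 54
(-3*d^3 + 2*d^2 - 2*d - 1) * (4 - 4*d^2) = 12*d^5 - 8*d^4 - 4*d^3 + 12*d^2 - 8*d - 4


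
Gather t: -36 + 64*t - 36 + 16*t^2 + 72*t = 16*t^2 + 136*t - 72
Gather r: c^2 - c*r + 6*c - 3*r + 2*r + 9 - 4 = c^2 + 6*c + r*(-c - 1) + 5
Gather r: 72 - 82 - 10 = -20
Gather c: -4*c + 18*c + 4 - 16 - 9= 14*c - 21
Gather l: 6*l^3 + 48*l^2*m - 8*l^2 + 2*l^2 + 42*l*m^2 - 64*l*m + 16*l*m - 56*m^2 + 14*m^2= 6*l^3 + l^2*(48*m - 6) + l*(42*m^2 - 48*m) - 42*m^2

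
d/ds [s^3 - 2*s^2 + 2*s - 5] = 3*s^2 - 4*s + 2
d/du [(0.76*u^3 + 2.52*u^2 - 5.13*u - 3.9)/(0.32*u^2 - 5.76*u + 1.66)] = (0.2432*u^4 - 8.7552*u^3 - 9.0888*u^2 + 10.8624*u - 30.9798)/(0.1024*u^4 - 3.6864*u^3 + 34.24*u^2 - 19.1232*u + 2.7556)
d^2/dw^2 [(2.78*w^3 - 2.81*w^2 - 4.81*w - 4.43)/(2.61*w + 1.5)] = (37.875276*w^3 + 65.3022*w^2 + 37.53*w - 35.337906)/(17.779581*w^3 + 30.65445*w^2 + 17.6175*w + 3.375)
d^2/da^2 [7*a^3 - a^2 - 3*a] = 42*a - 2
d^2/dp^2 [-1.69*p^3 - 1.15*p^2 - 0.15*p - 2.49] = -10.14*p - 2.3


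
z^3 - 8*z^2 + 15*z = z*(z - 5)*(z - 3)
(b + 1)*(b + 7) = b^2 + 8*b + 7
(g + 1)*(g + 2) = g^2 + 3*g + 2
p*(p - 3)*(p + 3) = p^3 - 9*p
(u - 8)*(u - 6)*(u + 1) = u^3 - 13*u^2 + 34*u + 48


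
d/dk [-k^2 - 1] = -2*k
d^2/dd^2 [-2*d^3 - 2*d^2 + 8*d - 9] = -12*d - 4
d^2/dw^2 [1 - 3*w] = 0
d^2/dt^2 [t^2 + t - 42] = 2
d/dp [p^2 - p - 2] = 2*p - 1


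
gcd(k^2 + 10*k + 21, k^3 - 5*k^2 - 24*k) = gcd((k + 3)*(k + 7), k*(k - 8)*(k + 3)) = k + 3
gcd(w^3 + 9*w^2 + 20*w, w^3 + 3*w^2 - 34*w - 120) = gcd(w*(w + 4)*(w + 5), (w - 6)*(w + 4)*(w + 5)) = w^2 + 9*w + 20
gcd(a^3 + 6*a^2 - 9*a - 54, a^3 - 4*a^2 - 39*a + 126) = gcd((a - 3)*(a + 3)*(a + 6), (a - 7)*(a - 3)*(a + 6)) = a^2 + 3*a - 18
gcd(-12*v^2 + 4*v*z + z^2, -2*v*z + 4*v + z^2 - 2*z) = -2*v + z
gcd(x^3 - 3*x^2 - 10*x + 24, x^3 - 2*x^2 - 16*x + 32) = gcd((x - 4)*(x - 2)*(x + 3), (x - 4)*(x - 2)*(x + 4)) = x^2 - 6*x + 8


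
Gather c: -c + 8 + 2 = 10 - c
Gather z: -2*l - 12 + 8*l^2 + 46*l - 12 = 8*l^2 + 44*l - 24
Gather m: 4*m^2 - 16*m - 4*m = 4*m^2 - 20*m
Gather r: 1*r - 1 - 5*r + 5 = 4 - 4*r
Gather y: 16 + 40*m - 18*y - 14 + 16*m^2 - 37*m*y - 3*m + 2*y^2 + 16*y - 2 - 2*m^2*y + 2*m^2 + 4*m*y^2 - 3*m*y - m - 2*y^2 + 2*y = 18*m^2 + 4*m*y^2 + 36*m + y*(-2*m^2 - 40*m)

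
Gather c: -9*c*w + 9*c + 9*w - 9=c*(9 - 9*w) + 9*w - 9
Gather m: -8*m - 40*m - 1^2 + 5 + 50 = 54 - 48*m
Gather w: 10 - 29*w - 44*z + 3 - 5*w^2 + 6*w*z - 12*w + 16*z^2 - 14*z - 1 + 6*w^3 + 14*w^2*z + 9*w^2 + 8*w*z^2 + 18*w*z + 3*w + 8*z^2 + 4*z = 6*w^3 + w^2*(14*z + 4) + w*(8*z^2 + 24*z - 38) + 24*z^2 - 54*z + 12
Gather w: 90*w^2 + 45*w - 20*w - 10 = 90*w^2 + 25*w - 10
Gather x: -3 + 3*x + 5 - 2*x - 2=x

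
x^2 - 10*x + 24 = (x - 6)*(x - 4)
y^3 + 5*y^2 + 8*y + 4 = (y + 1)*(y + 2)^2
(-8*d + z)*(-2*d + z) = 16*d^2 - 10*d*z + z^2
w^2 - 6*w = w*(w - 6)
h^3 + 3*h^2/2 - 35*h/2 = h*(h - 7/2)*(h + 5)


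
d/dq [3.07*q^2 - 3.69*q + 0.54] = 6.14*q - 3.69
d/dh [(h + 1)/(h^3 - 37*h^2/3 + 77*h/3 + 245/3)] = 6*(-3*h^2 - 7*h - 12)/(9*h^5 - 159*h^4 + 718*h^3 + 798*h^2 - 6615*h - 8575)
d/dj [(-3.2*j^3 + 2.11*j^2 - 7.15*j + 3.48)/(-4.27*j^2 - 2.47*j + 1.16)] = (13.664*j^4 + 15.808*j^3 - 46.8782*j^2 + 34.6144*j + 0.301600000000001)/(18.2329*j^4 + 21.0938*j^3 - 3.8055*j^2 - 5.7304*j + 1.3456)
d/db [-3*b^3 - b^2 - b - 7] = -9*b^2 - 2*b - 1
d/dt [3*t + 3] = 3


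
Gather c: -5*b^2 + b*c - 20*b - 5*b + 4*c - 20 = -5*b^2 - 25*b + c*(b + 4) - 20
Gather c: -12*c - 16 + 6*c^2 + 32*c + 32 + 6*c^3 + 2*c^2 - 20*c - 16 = 6*c^3 + 8*c^2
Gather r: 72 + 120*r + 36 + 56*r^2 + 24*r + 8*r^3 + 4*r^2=8*r^3 + 60*r^2 + 144*r + 108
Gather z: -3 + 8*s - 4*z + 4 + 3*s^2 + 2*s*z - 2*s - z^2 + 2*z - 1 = 3*s^2 + 6*s - z^2 + z*(2*s - 2)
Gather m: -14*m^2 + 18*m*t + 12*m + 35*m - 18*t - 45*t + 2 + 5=-14*m^2 + m*(18*t + 47) - 63*t + 7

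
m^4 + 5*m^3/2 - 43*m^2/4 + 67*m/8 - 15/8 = (m - 3/2)*(m - 1/2)^2*(m + 5)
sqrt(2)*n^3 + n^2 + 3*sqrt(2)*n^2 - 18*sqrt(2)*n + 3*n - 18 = (n - 3)*(n + 6)*(sqrt(2)*n + 1)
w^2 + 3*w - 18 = (w - 3)*(w + 6)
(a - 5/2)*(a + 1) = a^2 - 3*a/2 - 5/2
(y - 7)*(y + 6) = y^2 - y - 42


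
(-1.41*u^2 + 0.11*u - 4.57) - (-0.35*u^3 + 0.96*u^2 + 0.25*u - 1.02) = 0.35*u^3 - 2.37*u^2 - 0.14*u - 3.55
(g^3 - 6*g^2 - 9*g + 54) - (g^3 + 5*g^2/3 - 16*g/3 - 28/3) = -23*g^2/3 - 11*g/3 + 190/3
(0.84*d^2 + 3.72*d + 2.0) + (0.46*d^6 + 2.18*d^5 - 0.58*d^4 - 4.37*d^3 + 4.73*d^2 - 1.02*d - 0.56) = 0.46*d^6 + 2.18*d^5 - 0.58*d^4 - 4.37*d^3 + 5.57*d^2 + 2.7*d + 1.44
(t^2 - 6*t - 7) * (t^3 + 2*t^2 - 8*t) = t^5 - 4*t^4 - 27*t^3 + 34*t^2 + 56*t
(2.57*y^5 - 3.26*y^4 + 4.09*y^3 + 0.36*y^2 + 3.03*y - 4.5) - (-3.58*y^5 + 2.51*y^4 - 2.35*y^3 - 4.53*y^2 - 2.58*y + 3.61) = 6.15*y^5 - 5.77*y^4 + 6.44*y^3 + 4.89*y^2 + 5.61*y - 8.11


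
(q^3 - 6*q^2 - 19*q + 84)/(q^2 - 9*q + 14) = (q^2 + q - 12)/(q - 2)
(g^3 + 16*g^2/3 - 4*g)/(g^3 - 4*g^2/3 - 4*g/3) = (-3*g^2 - 16*g + 12)/(-3*g^2 + 4*g + 4)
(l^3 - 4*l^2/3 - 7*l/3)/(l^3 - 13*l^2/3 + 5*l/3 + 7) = l/(l - 3)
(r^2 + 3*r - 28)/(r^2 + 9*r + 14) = (r - 4)/(r + 2)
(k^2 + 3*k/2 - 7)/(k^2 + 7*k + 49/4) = 2*(k - 2)/(2*k + 7)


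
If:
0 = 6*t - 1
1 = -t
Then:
No Solution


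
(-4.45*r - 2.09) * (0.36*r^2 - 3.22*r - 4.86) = -1.602*r^3 + 13.5766*r^2 + 28.3568*r + 10.1574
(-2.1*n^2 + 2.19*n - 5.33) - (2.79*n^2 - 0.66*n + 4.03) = -4.89*n^2 + 2.85*n - 9.36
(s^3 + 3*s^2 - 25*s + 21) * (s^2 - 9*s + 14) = s^5 - 6*s^4 - 38*s^3 + 288*s^2 - 539*s + 294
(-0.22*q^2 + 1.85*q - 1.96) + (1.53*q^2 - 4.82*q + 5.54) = 1.31*q^2 - 2.97*q + 3.58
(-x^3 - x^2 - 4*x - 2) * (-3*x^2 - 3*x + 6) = 3*x^5 + 6*x^4 + 9*x^3 + 12*x^2 - 18*x - 12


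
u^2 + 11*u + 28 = (u + 4)*(u + 7)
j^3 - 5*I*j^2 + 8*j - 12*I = (j - 6*I)*(j - I)*(j + 2*I)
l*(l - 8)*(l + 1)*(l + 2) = l^4 - 5*l^3 - 22*l^2 - 16*l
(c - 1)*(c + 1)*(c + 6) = c^3 + 6*c^2 - c - 6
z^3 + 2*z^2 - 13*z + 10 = (z - 2)*(z - 1)*(z + 5)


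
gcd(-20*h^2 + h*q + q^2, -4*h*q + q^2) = -4*h + q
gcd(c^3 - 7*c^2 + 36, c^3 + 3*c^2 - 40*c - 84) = c^2 - 4*c - 12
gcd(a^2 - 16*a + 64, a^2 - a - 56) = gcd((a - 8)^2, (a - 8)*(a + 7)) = a - 8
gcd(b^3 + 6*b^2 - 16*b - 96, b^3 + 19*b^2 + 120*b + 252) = b + 6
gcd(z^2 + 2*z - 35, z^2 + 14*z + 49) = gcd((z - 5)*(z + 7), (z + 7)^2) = z + 7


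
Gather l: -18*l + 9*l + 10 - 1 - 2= 7 - 9*l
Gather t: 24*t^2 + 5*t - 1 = 24*t^2 + 5*t - 1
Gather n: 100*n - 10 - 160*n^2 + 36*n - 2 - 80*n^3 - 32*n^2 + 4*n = -80*n^3 - 192*n^2 + 140*n - 12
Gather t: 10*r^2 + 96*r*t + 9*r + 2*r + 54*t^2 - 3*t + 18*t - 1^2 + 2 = 10*r^2 + 11*r + 54*t^2 + t*(96*r + 15) + 1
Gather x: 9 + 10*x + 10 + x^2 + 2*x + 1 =x^2 + 12*x + 20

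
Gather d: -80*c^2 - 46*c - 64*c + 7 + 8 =-80*c^2 - 110*c + 15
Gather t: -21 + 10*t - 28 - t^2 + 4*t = -t^2 + 14*t - 49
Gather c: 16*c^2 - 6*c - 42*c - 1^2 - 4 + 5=16*c^2 - 48*c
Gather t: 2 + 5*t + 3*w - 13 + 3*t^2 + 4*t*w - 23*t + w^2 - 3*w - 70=3*t^2 + t*(4*w - 18) + w^2 - 81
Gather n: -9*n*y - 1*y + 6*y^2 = -9*n*y + 6*y^2 - y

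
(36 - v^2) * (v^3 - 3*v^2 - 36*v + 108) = -v^5 + 3*v^4 + 72*v^3 - 216*v^2 - 1296*v + 3888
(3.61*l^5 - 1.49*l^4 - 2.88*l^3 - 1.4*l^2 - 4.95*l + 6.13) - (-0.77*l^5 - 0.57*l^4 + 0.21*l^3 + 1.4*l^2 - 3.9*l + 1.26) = 4.38*l^5 - 0.92*l^4 - 3.09*l^3 - 2.8*l^2 - 1.05*l + 4.87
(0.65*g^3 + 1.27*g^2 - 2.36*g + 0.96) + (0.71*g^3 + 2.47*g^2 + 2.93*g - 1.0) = 1.36*g^3 + 3.74*g^2 + 0.57*g - 0.04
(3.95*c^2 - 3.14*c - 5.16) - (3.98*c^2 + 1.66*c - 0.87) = -0.0299999999999998*c^2 - 4.8*c - 4.29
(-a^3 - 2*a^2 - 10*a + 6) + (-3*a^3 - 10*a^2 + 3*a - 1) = -4*a^3 - 12*a^2 - 7*a + 5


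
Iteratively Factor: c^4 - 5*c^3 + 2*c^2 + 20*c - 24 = (c - 2)*(c^3 - 3*c^2 - 4*c + 12) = (c - 2)^2*(c^2 - c - 6) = (c - 2)^2*(c + 2)*(c - 3)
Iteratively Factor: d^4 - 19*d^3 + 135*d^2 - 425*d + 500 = (d - 5)*(d^3 - 14*d^2 + 65*d - 100) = (d - 5)^2*(d^2 - 9*d + 20) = (d - 5)^2*(d - 4)*(d - 5)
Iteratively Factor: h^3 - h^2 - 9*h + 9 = (h + 3)*(h^2 - 4*h + 3) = (h - 3)*(h + 3)*(h - 1)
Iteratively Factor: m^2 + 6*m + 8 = (m + 4)*(m + 2)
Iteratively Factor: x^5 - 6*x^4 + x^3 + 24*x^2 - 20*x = (x - 1)*(x^4 - 5*x^3 - 4*x^2 + 20*x) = x*(x - 1)*(x^3 - 5*x^2 - 4*x + 20) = x*(x - 2)*(x - 1)*(x^2 - 3*x - 10) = x*(x - 5)*(x - 2)*(x - 1)*(x + 2)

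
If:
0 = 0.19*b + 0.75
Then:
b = -3.95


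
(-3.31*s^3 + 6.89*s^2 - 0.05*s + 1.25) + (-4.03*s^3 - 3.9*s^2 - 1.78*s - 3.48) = -7.34*s^3 + 2.99*s^2 - 1.83*s - 2.23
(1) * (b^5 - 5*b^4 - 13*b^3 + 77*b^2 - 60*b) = b^5 - 5*b^4 - 13*b^3 + 77*b^2 - 60*b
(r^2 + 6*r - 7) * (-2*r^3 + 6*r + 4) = -2*r^5 - 12*r^4 + 20*r^3 + 40*r^2 - 18*r - 28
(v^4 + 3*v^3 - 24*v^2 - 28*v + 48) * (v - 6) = v^5 - 3*v^4 - 42*v^3 + 116*v^2 + 216*v - 288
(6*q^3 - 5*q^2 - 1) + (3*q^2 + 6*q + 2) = 6*q^3 - 2*q^2 + 6*q + 1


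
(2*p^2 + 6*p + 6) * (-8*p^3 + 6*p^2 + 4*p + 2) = -16*p^5 - 36*p^4 - 4*p^3 + 64*p^2 + 36*p + 12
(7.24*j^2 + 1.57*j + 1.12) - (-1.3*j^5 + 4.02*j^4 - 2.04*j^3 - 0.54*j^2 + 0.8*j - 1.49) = 1.3*j^5 - 4.02*j^4 + 2.04*j^3 + 7.78*j^2 + 0.77*j + 2.61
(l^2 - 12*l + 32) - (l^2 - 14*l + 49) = 2*l - 17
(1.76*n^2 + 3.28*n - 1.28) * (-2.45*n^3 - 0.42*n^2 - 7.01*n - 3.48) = -4.312*n^5 - 8.7752*n^4 - 10.5792*n^3 - 28.58*n^2 - 2.4416*n + 4.4544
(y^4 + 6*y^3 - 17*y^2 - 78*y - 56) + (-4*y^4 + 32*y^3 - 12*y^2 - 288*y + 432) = -3*y^4 + 38*y^3 - 29*y^2 - 366*y + 376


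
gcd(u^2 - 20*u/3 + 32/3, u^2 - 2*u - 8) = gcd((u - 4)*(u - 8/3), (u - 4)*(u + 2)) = u - 4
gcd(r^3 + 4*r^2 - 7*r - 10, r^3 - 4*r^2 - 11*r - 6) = r + 1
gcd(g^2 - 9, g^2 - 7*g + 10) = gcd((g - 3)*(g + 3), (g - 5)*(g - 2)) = 1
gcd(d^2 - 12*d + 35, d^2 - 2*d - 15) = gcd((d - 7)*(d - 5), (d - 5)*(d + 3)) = d - 5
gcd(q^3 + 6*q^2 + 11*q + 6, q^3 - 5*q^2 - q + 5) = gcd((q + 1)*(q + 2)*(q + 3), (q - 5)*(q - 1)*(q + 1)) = q + 1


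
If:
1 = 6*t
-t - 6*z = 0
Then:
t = 1/6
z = -1/36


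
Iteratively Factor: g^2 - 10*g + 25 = (g - 5)*(g - 5)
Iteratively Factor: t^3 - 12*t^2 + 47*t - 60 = (t - 4)*(t^2 - 8*t + 15) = (t - 4)*(t - 3)*(t - 5)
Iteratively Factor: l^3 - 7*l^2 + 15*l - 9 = (l - 3)*(l^2 - 4*l + 3) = (l - 3)^2*(l - 1)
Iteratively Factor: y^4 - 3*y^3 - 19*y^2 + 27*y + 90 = (y - 5)*(y^3 + 2*y^2 - 9*y - 18) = (y - 5)*(y - 3)*(y^2 + 5*y + 6) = (y - 5)*(y - 3)*(y + 2)*(y + 3)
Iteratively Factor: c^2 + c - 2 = (c + 2)*(c - 1)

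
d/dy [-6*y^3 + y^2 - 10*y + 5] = -18*y^2 + 2*y - 10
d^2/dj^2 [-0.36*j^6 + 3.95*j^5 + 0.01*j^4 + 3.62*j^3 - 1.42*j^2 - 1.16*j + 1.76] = -10.8*j^4 + 79.0*j^3 + 0.12*j^2 + 21.72*j - 2.84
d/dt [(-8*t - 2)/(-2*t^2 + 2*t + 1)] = 4*(-4*t^2 - 2*t - 1)/(4*t^4 - 8*t^3 + 4*t + 1)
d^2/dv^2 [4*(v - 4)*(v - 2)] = 8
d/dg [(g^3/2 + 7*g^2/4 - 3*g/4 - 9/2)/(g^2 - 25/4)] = (8*g^4 - 138*g^2 - 206*g + 75)/(16*g^4 - 200*g^2 + 625)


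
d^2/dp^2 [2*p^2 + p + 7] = 4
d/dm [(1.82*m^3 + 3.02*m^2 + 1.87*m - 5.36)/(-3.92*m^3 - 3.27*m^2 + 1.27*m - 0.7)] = (3.5527136788005e-15*m^5 + 5.887*m^4 + 19.2836*m^3 - 56.9053*m^2 - 39.2824*m + 5.4982)/(15.3664*m^6 + 25.6368*m^5 + 0.7361*m^4 - 2.8178*m^3 + 6.1909*m^2 - 1.778*m + 0.49)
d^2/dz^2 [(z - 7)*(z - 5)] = 2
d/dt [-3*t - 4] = -3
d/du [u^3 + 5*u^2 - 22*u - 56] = 3*u^2 + 10*u - 22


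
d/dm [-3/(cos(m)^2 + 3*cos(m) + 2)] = -3*(2*cos(m) + 3)*sin(m)/(cos(m)^2 + 3*cos(m) + 2)^2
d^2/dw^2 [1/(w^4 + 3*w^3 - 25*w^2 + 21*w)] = 2*(w*(-6*w^2 - 9*w + 25)*(w^3 + 3*w^2 - 25*w + 21) + (4*w^3 + 9*w^2 - 50*w + 21)^2)/(w^3*(w^3 + 3*w^2 - 25*w + 21)^3)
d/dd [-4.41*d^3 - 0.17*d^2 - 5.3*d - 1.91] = -13.23*d^2 - 0.34*d - 5.3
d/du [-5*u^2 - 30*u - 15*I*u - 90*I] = -10*u - 30 - 15*I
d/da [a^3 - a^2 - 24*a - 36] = 3*a^2 - 2*a - 24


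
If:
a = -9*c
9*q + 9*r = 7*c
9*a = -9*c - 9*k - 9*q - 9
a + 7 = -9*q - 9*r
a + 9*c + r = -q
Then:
No Solution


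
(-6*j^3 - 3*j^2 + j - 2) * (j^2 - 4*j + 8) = -6*j^5 + 21*j^4 - 35*j^3 - 30*j^2 + 16*j - 16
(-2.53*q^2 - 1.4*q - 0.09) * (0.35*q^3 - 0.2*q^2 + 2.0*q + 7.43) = -0.8855*q^5 + 0.0160000000000001*q^4 - 4.8115*q^3 - 21.5799*q^2 - 10.582*q - 0.6687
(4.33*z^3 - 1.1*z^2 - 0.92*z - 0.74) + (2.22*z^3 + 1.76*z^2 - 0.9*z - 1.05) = 6.55*z^3 + 0.66*z^2 - 1.82*z - 1.79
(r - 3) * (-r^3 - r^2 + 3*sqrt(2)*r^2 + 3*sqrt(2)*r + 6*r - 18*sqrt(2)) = -r^4 + 2*r^3 + 3*sqrt(2)*r^3 - 6*sqrt(2)*r^2 + 9*r^2 - 27*sqrt(2)*r - 18*r + 54*sqrt(2)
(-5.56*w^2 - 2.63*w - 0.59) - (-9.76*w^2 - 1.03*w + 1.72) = 4.2*w^2 - 1.6*w - 2.31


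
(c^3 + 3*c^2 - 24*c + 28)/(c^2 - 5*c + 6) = (c^2 + 5*c - 14)/(c - 3)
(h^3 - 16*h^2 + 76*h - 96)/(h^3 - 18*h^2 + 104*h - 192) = (h - 2)/(h - 4)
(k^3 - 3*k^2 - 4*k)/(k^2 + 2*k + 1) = k*(k - 4)/(k + 1)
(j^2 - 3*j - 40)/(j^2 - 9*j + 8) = (j + 5)/(j - 1)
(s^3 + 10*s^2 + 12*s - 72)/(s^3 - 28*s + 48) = (s + 6)/(s - 4)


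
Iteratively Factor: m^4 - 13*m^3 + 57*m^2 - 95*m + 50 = (m - 1)*(m^3 - 12*m^2 + 45*m - 50) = (m - 5)*(m - 1)*(m^2 - 7*m + 10) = (m - 5)^2*(m - 1)*(m - 2)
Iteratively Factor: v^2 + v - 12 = (v - 3)*(v + 4)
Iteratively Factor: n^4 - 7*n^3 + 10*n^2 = (n - 5)*(n^3 - 2*n^2) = n*(n - 5)*(n^2 - 2*n) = n*(n - 5)*(n - 2)*(n)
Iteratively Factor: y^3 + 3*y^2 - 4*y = (y + 4)*(y^2 - y) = (y - 1)*(y + 4)*(y)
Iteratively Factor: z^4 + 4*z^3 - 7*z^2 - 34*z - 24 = (z + 1)*(z^3 + 3*z^2 - 10*z - 24) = (z + 1)*(z + 4)*(z^2 - z - 6) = (z + 1)*(z + 2)*(z + 4)*(z - 3)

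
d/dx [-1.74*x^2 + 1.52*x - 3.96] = 1.52 - 3.48*x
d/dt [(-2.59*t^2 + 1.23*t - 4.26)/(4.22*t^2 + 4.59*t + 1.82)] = (-17.0787*t^2 + 26.5268*t + 21.792)/(17.8084*t^4 + 38.7396*t^3 + 36.4289*t^2 + 16.7076*t + 3.3124)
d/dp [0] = 0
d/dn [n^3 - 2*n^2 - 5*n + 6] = 3*n^2 - 4*n - 5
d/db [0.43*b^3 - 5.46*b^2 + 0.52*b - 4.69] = 1.29*b^2 - 10.92*b + 0.52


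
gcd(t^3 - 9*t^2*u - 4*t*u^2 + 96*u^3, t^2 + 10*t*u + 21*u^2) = t + 3*u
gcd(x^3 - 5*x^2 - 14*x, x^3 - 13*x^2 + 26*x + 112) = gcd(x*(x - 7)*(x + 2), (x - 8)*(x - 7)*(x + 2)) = x^2 - 5*x - 14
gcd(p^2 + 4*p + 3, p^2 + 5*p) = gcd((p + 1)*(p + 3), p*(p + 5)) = 1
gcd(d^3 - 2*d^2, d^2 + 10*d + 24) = 1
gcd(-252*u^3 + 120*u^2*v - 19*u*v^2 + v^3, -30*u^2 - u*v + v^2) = 6*u - v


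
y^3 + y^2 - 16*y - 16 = (y - 4)*(y + 1)*(y + 4)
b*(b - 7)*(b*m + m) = b^3*m - 6*b^2*m - 7*b*m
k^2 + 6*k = k*(k + 6)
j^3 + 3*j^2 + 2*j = j*(j + 1)*(j + 2)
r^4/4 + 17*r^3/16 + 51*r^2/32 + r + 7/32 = (r/4 + 1/4)*(r + 1/2)*(r + 1)*(r + 7/4)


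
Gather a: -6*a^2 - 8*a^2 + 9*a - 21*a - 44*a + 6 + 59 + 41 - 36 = -14*a^2 - 56*a + 70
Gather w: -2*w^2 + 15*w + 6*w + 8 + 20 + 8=-2*w^2 + 21*w + 36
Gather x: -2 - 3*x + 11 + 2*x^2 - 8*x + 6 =2*x^2 - 11*x + 15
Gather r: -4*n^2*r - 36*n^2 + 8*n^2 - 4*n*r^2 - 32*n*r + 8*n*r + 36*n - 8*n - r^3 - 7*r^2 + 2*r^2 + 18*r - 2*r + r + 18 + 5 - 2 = -28*n^2 + 28*n - r^3 + r^2*(-4*n - 5) + r*(-4*n^2 - 24*n + 17) + 21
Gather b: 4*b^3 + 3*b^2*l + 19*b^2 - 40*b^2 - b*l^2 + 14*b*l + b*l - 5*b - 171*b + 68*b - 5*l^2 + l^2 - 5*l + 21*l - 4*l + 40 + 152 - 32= 4*b^3 + b^2*(3*l - 21) + b*(-l^2 + 15*l - 108) - 4*l^2 + 12*l + 160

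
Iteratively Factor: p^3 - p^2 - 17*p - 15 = (p + 1)*(p^2 - 2*p - 15) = (p - 5)*(p + 1)*(p + 3)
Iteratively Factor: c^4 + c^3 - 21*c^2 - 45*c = (c + 3)*(c^3 - 2*c^2 - 15*c) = c*(c + 3)*(c^2 - 2*c - 15) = c*(c - 5)*(c + 3)*(c + 3)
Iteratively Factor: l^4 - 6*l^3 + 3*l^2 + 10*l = (l)*(l^3 - 6*l^2 + 3*l + 10) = l*(l + 1)*(l^2 - 7*l + 10) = l*(l - 2)*(l + 1)*(l - 5)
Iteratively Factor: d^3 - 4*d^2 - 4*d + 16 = (d - 4)*(d^2 - 4) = (d - 4)*(d + 2)*(d - 2)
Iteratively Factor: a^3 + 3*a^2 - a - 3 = (a + 1)*(a^2 + 2*a - 3) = (a - 1)*(a + 1)*(a + 3)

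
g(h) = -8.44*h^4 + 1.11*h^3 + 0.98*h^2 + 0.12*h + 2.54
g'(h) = -33.76*h^3 + 3.33*h^2 + 1.96*h + 0.12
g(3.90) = -1868.79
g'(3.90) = -1944.20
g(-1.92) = -116.63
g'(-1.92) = 247.58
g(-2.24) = -217.78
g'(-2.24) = 391.88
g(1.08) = -6.27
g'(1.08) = -36.41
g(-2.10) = -167.81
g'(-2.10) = 323.34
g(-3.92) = -2042.64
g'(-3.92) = 2077.18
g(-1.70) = -70.78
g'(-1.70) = 172.27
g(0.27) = 2.62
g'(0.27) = 0.23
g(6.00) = -10659.94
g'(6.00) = -7160.40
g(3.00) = -641.95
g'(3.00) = -875.55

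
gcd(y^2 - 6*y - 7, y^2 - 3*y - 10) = 1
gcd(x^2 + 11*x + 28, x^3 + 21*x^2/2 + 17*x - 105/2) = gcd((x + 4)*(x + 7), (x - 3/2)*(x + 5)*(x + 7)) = x + 7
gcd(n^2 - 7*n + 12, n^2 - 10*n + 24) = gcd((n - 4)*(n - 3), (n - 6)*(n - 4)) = n - 4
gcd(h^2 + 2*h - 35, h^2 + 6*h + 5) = 1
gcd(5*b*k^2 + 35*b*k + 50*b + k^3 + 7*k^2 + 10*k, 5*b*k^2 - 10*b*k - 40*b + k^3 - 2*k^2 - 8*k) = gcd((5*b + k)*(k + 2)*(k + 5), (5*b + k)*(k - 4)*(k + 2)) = 5*b*k + 10*b + k^2 + 2*k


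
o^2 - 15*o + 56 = (o - 8)*(o - 7)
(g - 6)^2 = g^2 - 12*g + 36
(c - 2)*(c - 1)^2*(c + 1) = c^4 - 3*c^3 + c^2 + 3*c - 2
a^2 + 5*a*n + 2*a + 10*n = (a + 2)*(a + 5*n)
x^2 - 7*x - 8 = (x - 8)*(x + 1)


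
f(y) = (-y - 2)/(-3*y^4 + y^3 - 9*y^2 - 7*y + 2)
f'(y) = (-y - 2)*(12*y^3 - 3*y^2 + 18*y + 7)/(-3*y^4 + y^3 - 9*y^2 - 7*y + 2)^2 - 1/(-3*y^4 + y^3 - 9*y^2 - 7*y + 2) = (3*y^4 - y^3 + 9*y^2 + 7*y - (y + 2)*(12*y^3 - 3*y^2 + 18*y + 7) - 2)/(3*y^4 - y^3 + 9*y^2 + 7*y - 2)^2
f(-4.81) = -0.00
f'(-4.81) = -0.00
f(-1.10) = 0.13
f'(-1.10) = 0.75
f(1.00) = 0.19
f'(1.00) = -0.34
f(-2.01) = -0.00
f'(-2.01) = 0.01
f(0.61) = 0.45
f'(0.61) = -1.34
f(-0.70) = -0.91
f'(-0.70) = 6.44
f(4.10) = 0.01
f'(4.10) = -0.00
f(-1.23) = 0.07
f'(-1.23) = 0.32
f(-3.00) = 0.00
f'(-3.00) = 0.00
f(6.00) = 0.00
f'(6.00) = 0.00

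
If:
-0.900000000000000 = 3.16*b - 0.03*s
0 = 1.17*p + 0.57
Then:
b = 0.00949367088607595*s - 0.284810126582278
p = -0.49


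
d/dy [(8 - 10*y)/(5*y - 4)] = 0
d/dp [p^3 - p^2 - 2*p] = 3*p^2 - 2*p - 2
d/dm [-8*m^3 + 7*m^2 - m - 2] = -24*m^2 + 14*m - 1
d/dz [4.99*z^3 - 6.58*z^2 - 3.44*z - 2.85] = 14.97*z^2 - 13.16*z - 3.44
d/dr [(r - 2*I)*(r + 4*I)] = 2*r + 2*I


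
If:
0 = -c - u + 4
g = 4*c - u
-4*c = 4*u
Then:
No Solution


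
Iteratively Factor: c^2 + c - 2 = (c - 1)*(c + 2)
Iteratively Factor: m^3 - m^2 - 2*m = (m - 2)*(m^2 + m) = m*(m - 2)*(m + 1)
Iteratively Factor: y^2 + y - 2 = (y - 1)*(y + 2)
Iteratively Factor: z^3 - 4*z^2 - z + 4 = (z - 4)*(z^2 - 1) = (z - 4)*(z - 1)*(z + 1)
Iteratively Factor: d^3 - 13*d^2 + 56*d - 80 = (d - 5)*(d^2 - 8*d + 16) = (d - 5)*(d - 4)*(d - 4)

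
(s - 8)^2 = s^2 - 16*s + 64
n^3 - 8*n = n*(n - 2*sqrt(2))*(n + 2*sqrt(2))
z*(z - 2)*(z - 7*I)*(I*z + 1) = I*z^4 + 8*z^3 - 2*I*z^3 - 16*z^2 - 7*I*z^2 + 14*I*z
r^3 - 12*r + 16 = (r - 2)^2*(r + 4)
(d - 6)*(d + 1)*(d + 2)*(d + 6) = d^4 + 3*d^3 - 34*d^2 - 108*d - 72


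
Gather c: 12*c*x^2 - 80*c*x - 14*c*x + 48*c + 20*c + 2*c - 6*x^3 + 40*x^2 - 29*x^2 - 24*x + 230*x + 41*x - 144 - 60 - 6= c*(12*x^2 - 94*x + 70) - 6*x^3 + 11*x^2 + 247*x - 210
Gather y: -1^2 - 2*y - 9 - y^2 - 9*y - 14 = -y^2 - 11*y - 24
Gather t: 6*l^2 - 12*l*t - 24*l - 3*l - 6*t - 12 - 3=6*l^2 - 27*l + t*(-12*l - 6) - 15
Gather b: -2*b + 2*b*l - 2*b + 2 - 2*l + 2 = b*(2*l - 4) - 2*l + 4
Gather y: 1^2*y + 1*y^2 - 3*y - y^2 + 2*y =0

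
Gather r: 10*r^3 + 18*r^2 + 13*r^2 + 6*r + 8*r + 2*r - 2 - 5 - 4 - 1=10*r^3 + 31*r^2 + 16*r - 12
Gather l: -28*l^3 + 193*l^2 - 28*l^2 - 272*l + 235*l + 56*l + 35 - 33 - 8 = -28*l^3 + 165*l^2 + 19*l - 6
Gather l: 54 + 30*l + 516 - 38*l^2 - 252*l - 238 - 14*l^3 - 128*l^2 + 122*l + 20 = -14*l^3 - 166*l^2 - 100*l + 352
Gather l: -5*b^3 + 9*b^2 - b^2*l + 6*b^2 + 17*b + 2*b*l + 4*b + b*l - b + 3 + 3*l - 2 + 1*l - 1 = -5*b^3 + 15*b^2 + 20*b + l*(-b^2 + 3*b + 4)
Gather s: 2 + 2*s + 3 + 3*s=5*s + 5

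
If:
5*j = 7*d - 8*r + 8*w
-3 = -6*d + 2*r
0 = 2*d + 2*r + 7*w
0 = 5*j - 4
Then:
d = 80/183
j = 4/5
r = -23/122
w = -13/183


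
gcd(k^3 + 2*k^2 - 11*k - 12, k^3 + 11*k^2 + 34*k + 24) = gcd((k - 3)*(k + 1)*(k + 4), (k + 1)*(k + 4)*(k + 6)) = k^2 + 5*k + 4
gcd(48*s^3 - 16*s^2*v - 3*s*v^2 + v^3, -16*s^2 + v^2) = 16*s^2 - v^2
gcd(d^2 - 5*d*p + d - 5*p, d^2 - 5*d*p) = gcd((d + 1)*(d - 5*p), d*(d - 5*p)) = -d + 5*p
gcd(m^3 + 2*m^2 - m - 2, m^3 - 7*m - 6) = m^2 + 3*m + 2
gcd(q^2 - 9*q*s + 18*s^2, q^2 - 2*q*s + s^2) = 1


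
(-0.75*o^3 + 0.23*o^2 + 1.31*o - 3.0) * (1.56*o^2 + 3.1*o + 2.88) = -1.17*o^5 - 1.9662*o^4 + 0.5966*o^3 + 0.0434000000000001*o^2 - 5.5272*o - 8.64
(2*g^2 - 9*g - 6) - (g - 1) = 2*g^2 - 10*g - 5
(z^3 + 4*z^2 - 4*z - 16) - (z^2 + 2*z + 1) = z^3 + 3*z^2 - 6*z - 17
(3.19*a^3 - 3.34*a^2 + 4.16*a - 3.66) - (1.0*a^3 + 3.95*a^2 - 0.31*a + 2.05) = 2.19*a^3 - 7.29*a^2 + 4.47*a - 5.71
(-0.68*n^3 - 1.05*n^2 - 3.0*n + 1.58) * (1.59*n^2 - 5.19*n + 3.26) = -1.0812*n^5 + 1.8597*n^4 - 1.5373*n^3 + 14.6592*n^2 - 17.9802*n + 5.1508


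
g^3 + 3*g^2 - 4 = (g - 1)*(g + 2)^2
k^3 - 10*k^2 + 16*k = k*(k - 8)*(k - 2)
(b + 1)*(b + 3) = b^2 + 4*b + 3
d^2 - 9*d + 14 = (d - 7)*(d - 2)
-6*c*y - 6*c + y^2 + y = (-6*c + y)*(y + 1)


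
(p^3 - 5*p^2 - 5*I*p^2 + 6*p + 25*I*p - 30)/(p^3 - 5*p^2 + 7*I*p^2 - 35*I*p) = (p^2 - 5*I*p + 6)/(p*(p + 7*I))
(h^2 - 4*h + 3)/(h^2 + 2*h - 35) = (h^2 - 4*h + 3)/(h^2 + 2*h - 35)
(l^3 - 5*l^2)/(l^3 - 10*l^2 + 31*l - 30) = l^2/(l^2 - 5*l + 6)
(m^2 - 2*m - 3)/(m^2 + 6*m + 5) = (m - 3)/(m + 5)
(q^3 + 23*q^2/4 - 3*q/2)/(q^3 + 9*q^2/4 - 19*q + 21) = q*(4*q - 1)/(4*q^2 - 15*q + 14)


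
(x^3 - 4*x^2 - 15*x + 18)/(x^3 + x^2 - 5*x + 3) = (x - 6)/(x - 1)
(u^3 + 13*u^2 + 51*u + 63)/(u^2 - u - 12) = (u^2 + 10*u + 21)/(u - 4)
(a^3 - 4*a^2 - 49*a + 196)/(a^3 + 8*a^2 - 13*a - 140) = (a - 7)/(a + 5)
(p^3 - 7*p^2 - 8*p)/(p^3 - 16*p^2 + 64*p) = (p + 1)/(p - 8)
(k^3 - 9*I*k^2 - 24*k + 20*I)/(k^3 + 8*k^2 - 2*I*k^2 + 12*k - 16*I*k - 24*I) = (k^2 - 7*I*k - 10)/(k^2 + 8*k + 12)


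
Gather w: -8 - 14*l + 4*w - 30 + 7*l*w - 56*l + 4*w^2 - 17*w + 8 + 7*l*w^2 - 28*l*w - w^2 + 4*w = -70*l + w^2*(7*l + 3) + w*(-21*l - 9) - 30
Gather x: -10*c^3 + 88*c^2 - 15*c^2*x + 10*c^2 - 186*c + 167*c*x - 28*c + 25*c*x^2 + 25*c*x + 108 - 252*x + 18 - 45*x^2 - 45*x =-10*c^3 + 98*c^2 - 214*c + x^2*(25*c - 45) + x*(-15*c^2 + 192*c - 297) + 126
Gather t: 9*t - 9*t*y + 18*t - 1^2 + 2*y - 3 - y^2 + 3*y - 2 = t*(27 - 9*y) - y^2 + 5*y - 6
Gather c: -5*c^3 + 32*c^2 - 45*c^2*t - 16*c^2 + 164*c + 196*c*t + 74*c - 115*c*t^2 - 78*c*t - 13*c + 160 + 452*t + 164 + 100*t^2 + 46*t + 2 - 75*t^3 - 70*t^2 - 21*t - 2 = -5*c^3 + c^2*(16 - 45*t) + c*(-115*t^2 + 118*t + 225) - 75*t^3 + 30*t^2 + 477*t + 324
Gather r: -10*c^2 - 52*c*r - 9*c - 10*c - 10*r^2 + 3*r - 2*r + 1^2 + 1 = -10*c^2 - 19*c - 10*r^2 + r*(1 - 52*c) + 2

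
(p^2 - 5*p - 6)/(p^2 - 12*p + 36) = (p + 1)/(p - 6)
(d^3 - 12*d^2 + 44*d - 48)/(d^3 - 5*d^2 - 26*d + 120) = (d - 2)/(d + 5)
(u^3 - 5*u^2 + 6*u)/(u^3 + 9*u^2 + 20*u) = (u^2 - 5*u + 6)/(u^2 + 9*u + 20)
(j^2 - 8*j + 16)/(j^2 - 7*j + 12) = (j - 4)/(j - 3)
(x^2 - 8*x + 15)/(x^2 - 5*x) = (x - 3)/x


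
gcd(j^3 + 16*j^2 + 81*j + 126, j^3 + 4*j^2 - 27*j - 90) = j^2 + 9*j + 18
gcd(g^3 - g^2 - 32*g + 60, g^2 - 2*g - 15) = g - 5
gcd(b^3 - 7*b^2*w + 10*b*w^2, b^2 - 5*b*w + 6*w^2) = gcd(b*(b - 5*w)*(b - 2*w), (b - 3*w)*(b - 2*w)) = -b + 2*w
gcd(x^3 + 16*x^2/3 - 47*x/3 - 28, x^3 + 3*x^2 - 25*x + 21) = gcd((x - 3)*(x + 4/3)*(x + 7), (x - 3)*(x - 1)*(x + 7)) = x^2 + 4*x - 21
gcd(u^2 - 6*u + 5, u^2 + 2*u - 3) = u - 1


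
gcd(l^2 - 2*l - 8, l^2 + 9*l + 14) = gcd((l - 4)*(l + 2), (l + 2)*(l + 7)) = l + 2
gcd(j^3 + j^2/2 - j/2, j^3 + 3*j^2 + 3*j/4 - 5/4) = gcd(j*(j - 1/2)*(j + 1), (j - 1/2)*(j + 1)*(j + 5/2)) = j^2 + j/2 - 1/2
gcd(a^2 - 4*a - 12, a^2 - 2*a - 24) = a - 6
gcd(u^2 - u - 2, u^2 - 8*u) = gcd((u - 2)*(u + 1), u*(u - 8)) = 1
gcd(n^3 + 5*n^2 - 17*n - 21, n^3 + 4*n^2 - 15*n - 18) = n^2 - 2*n - 3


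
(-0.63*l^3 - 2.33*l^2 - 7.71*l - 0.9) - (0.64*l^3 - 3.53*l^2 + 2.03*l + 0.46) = -1.27*l^3 + 1.2*l^2 - 9.74*l - 1.36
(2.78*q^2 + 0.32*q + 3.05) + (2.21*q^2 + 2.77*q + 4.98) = 4.99*q^2 + 3.09*q + 8.03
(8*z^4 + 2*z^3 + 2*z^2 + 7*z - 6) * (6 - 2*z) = -16*z^5 + 44*z^4 + 8*z^3 - 2*z^2 + 54*z - 36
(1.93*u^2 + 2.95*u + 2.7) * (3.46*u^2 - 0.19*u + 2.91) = 6.6778*u^4 + 9.8403*u^3 + 14.3978*u^2 + 8.0715*u + 7.857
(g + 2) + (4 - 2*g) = 6 - g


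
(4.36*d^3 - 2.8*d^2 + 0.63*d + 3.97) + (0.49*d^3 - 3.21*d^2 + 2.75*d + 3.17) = 4.85*d^3 - 6.01*d^2 + 3.38*d + 7.14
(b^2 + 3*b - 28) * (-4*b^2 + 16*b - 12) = -4*b^4 + 4*b^3 + 148*b^2 - 484*b + 336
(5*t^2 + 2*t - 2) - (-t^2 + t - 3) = 6*t^2 + t + 1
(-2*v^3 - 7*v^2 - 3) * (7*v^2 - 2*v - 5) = -14*v^5 - 45*v^4 + 24*v^3 + 14*v^2 + 6*v + 15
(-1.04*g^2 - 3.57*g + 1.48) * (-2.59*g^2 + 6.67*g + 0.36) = 2.6936*g^4 + 2.3095*g^3 - 28.0195*g^2 + 8.5864*g + 0.5328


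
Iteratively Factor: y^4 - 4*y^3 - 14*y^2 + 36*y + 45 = (y - 3)*(y^3 - y^2 - 17*y - 15) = (y - 5)*(y - 3)*(y^2 + 4*y + 3) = (y - 5)*(y - 3)*(y + 3)*(y + 1)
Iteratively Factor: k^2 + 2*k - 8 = (k - 2)*(k + 4)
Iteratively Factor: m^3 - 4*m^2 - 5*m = (m)*(m^2 - 4*m - 5) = m*(m - 5)*(m + 1)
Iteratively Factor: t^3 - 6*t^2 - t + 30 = (t + 2)*(t^2 - 8*t + 15) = (t - 5)*(t + 2)*(t - 3)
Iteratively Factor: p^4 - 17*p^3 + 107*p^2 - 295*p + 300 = (p - 5)*(p^3 - 12*p^2 + 47*p - 60) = (p - 5)^2*(p^2 - 7*p + 12) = (p - 5)^2*(p - 3)*(p - 4)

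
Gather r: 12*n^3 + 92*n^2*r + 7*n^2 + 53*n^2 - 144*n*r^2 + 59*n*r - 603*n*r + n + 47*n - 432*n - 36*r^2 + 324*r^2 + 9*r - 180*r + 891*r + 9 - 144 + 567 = 12*n^3 + 60*n^2 - 384*n + r^2*(288 - 144*n) + r*(92*n^2 - 544*n + 720) + 432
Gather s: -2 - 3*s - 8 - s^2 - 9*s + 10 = -s^2 - 12*s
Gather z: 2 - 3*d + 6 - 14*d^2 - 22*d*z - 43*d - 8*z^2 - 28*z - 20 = -14*d^2 - 46*d - 8*z^2 + z*(-22*d - 28) - 12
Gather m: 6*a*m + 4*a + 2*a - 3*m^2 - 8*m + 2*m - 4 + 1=6*a - 3*m^2 + m*(6*a - 6) - 3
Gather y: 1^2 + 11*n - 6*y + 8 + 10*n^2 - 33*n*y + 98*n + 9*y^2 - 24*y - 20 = 10*n^2 + 109*n + 9*y^2 + y*(-33*n - 30) - 11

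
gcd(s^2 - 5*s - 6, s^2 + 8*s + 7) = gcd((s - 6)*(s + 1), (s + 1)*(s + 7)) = s + 1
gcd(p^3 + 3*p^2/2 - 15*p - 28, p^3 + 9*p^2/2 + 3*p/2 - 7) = p^2 + 11*p/2 + 7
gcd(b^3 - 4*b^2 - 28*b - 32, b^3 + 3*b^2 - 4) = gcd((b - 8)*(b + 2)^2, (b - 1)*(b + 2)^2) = b^2 + 4*b + 4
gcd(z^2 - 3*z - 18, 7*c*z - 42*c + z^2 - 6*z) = z - 6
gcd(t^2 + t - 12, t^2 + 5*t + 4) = t + 4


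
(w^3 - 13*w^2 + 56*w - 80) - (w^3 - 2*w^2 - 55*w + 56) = -11*w^2 + 111*w - 136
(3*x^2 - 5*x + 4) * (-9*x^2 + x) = -27*x^4 + 48*x^3 - 41*x^2 + 4*x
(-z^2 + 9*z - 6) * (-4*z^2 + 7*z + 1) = 4*z^4 - 43*z^3 + 86*z^2 - 33*z - 6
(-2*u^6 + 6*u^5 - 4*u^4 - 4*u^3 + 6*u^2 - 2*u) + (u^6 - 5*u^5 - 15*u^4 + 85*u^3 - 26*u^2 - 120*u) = -u^6 + u^5 - 19*u^4 + 81*u^3 - 20*u^2 - 122*u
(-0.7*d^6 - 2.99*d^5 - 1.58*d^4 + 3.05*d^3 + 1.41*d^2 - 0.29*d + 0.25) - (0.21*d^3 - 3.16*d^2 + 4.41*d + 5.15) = -0.7*d^6 - 2.99*d^5 - 1.58*d^4 + 2.84*d^3 + 4.57*d^2 - 4.7*d - 4.9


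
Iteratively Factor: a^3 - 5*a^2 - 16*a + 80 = (a - 4)*(a^2 - a - 20) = (a - 5)*(a - 4)*(a + 4)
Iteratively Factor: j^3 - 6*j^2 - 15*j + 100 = (j - 5)*(j^2 - j - 20) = (j - 5)^2*(j + 4)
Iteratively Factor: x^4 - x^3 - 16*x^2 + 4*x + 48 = (x + 3)*(x^3 - 4*x^2 - 4*x + 16) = (x + 2)*(x + 3)*(x^2 - 6*x + 8) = (x - 2)*(x + 2)*(x + 3)*(x - 4)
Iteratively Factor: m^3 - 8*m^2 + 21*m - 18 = (m - 2)*(m^2 - 6*m + 9) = (m - 3)*(m - 2)*(m - 3)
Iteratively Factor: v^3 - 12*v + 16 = (v - 2)*(v^2 + 2*v - 8) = (v - 2)*(v + 4)*(v - 2)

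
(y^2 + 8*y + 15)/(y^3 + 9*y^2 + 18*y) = (y + 5)/(y*(y + 6))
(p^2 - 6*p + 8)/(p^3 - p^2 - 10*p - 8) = (p - 2)/(p^2 + 3*p + 2)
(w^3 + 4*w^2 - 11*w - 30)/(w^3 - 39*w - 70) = (w - 3)/(w - 7)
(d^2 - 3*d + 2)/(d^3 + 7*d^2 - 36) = (d - 1)/(d^2 + 9*d + 18)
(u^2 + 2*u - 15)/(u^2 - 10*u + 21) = (u + 5)/(u - 7)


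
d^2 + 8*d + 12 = (d + 2)*(d + 6)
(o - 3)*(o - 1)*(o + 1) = o^3 - 3*o^2 - o + 3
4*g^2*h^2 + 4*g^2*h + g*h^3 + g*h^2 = h*(4*g + h)*(g*h + g)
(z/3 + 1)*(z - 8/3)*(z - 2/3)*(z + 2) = z^4/3 + 5*z^3/9 - 80*z^2/27 - 100*z/27 + 32/9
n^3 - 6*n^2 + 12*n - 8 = (n - 2)^3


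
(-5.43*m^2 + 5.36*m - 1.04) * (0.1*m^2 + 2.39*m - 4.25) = -0.543*m^4 - 12.4417*m^3 + 35.7839*m^2 - 25.2656*m + 4.42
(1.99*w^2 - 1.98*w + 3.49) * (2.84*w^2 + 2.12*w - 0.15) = 5.6516*w^4 - 1.4044*w^3 + 5.4155*w^2 + 7.6958*w - 0.5235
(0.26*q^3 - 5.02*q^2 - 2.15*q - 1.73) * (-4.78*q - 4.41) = -1.2428*q^4 + 22.849*q^3 + 32.4152*q^2 + 17.7509*q + 7.6293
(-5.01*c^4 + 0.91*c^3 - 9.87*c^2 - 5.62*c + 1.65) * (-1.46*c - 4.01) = 7.3146*c^5 + 18.7615*c^4 + 10.7611*c^3 + 47.7839*c^2 + 20.1272*c - 6.6165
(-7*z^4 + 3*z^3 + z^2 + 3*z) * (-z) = 7*z^5 - 3*z^4 - z^3 - 3*z^2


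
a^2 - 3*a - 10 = (a - 5)*(a + 2)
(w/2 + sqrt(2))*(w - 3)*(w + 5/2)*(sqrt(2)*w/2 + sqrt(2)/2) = sqrt(2)*w^4/4 + sqrt(2)*w^3/8 + w^3 - 2*sqrt(2)*w^2 + w^2/2 - 8*w - 15*sqrt(2)*w/8 - 15/2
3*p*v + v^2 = v*(3*p + v)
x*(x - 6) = x^2 - 6*x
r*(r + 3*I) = r^2 + 3*I*r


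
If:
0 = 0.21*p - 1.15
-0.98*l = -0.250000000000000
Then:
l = 0.26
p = 5.48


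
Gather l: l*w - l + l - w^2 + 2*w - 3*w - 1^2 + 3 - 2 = l*w - w^2 - w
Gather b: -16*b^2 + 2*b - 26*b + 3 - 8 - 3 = -16*b^2 - 24*b - 8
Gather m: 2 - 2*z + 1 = 3 - 2*z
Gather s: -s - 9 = -s - 9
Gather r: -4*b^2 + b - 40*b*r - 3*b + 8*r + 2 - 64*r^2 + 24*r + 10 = -4*b^2 - 2*b - 64*r^2 + r*(32 - 40*b) + 12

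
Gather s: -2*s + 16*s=14*s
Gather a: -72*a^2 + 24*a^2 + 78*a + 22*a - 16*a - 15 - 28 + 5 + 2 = -48*a^2 + 84*a - 36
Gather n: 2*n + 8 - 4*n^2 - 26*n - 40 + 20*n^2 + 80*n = 16*n^2 + 56*n - 32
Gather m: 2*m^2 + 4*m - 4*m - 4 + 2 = 2*m^2 - 2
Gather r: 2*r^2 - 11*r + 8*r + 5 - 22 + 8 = 2*r^2 - 3*r - 9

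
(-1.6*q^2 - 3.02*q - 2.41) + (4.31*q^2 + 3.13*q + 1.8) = 2.71*q^2 + 0.11*q - 0.61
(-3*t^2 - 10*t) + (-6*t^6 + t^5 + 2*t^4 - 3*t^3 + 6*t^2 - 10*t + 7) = -6*t^6 + t^5 + 2*t^4 - 3*t^3 + 3*t^2 - 20*t + 7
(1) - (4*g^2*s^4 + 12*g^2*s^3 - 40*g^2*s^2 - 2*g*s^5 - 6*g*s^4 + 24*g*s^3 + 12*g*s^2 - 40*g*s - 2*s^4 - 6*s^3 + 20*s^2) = -4*g^2*s^4 - 12*g^2*s^3 + 40*g^2*s^2 + 2*g*s^5 + 6*g*s^4 - 24*g*s^3 - 12*g*s^2 + 40*g*s + 2*s^4 + 6*s^3 - 20*s^2 + 1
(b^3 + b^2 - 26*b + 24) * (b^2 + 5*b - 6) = b^5 + 6*b^4 - 27*b^3 - 112*b^2 + 276*b - 144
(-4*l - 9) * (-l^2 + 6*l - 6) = 4*l^3 - 15*l^2 - 30*l + 54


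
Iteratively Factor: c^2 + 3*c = (c + 3)*(c)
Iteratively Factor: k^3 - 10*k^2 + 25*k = (k - 5)*(k^2 - 5*k) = k*(k - 5)*(k - 5)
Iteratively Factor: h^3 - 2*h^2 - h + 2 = (h - 1)*(h^2 - h - 2) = (h - 1)*(h + 1)*(h - 2)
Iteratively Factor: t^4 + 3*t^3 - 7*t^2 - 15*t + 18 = (t + 3)*(t^3 - 7*t + 6) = (t + 3)^2*(t^2 - 3*t + 2) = (t - 2)*(t + 3)^2*(t - 1)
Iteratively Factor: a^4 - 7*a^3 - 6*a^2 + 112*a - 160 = (a - 4)*(a^3 - 3*a^2 - 18*a + 40) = (a - 4)*(a - 2)*(a^2 - a - 20) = (a - 5)*(a - 4)*(a - 2)*(a + 4)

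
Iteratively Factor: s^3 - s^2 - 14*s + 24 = (s + 4)*(s^2 - 5*s + 6) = (s - 3)*(s + 4)*(s - 2)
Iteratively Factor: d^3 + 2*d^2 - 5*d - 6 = (d + 3)*(d^2 - d - 2) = (d + 1)*(d + 3)*(d - 2)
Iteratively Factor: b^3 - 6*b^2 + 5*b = (b)*(b^2 - 6*b + 5) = b*(b - 1)*(b - 5)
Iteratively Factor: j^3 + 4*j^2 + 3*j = (j)*(j^2 + 4*j + 3) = j*(j + 3)*(j + 1)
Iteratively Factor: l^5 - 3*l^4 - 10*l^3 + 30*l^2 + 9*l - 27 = (l - 3)*(l^4 - 10*l^2 + 9) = (l - 3)*(l + 3)*(l^3 - 3*l^2 - l + 3) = (l - 3)*(l + 1)*(l + 3)*(l^2 - 4*l + 3) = (l - 3)*(l - 1)*(l + 1)*(l + 3)*(l - 3)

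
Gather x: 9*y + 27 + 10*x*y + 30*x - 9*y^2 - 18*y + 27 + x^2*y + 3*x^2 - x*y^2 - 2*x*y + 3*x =x^2*(y + 3) + x*(-y^2 + 8*y + 33) - 9*y^2 - 9*y + 54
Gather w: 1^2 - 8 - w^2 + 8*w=-w^2 + 8*w - 7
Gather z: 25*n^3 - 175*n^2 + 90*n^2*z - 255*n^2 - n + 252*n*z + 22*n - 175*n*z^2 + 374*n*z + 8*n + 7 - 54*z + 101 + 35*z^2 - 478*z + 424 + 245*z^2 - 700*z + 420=25*n^3 - 430*n^2 + 29*n + z^2*(280 - 175*n) + z*(90*n^2 + 626*n - 1232) + 952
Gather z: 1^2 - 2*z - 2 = -2*z - 1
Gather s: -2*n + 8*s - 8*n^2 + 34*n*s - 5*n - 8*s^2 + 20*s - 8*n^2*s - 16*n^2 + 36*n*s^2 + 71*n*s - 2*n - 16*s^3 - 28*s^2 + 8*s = -24*n^2 - 9*n - 16*s^3 + s^2*(36*n - 36) + s*(-8*n^2 + 105*n + 36)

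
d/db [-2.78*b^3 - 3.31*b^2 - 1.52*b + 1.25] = -8.34*b^2 - 6.62*b - 1.52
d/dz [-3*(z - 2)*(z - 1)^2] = 3*(5 - 3*z)*(z - 1)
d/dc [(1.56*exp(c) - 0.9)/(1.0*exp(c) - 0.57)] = 0.0108*exp(c)/(1.0*exp(c) - 0.57)^2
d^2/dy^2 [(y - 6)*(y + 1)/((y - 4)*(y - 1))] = 60*(-y^2 + 5*y - 7)/(y^6 - 15*y^5 + 87*y^4 - 245*y^3 + 348*y^2 - 240*y + 64)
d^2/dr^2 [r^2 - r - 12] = 2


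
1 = 1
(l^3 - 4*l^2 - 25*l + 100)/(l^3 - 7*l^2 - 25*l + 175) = (l - 4)/(l - 7)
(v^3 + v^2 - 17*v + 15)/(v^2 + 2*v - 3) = (v^2 + 2*v - 15)/(v + 3)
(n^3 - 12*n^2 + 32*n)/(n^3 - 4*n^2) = (n - 8)/n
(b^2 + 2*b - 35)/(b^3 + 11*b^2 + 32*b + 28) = (b - 5)/(b^2 + 4*b + 4)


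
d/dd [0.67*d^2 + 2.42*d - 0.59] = 1.34*d + 2.42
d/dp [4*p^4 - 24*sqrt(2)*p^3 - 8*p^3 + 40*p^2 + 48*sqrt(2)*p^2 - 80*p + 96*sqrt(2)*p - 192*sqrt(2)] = 16*p^3 - 72*sqrt(2)*p^2 - 24*p^2 + 80*p + 96*sqrt(2)*p - 80 + 96*sqrt(2)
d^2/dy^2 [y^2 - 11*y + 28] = 2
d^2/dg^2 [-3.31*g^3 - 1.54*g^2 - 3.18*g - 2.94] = -19.86*g - 3.08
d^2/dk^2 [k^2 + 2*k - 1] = 2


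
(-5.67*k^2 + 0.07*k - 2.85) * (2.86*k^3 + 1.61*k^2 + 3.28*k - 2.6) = -16.2162*k^5 - 8.9285*k^4 - 26.6359*k^3 + 10.3831*k^2 - 9.53*k + 7.41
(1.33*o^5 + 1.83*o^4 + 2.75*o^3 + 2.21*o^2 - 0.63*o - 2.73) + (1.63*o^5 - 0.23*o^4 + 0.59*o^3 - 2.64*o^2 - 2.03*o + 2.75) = 2.96*o^5 + 1.6*o^4 + 3.34*o^3 - 0.43*o^2 - 2.66*o + 0.02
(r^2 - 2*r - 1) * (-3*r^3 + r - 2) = -3*r^5 + 6*r^4 + 4*r^3 - 4*r^2 + 3*r + 2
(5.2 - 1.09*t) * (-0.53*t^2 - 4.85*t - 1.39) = 0.5777*t^3 + 2.5305*t^2 - 23.7049*t - 7.228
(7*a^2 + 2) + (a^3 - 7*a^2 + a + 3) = a^3 + a + 5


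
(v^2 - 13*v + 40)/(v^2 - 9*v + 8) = (v - 5)/(v - 1)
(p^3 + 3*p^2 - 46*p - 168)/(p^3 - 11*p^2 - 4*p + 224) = (p + 6)/(p - 8)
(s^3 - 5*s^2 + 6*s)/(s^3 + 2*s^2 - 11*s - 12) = s*(s - 2)/(s^2 + 5*s + 4)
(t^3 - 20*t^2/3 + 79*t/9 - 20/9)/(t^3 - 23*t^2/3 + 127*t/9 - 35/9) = (3*t - 4)/(3*t - 7)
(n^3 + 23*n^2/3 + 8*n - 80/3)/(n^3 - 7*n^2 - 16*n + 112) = (3*n^2 + 11*n - 20)/(3*(n^2 - 11*n + 28))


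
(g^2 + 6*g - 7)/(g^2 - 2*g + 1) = (g + 7)/(g - 1)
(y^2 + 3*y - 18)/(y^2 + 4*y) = (y^2 + 3*y - 18)/(y*(y + 4))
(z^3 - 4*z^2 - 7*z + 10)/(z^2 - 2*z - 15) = (z^2 + z - 2)/(z + 3)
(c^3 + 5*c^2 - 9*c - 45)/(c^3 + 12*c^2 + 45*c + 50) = (c^2 - 9)/(c^2 + 7*c + 10)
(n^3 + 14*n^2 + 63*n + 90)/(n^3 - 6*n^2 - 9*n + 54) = (n^2 + 11*n + 30)/(n^2 - 9*n + 18)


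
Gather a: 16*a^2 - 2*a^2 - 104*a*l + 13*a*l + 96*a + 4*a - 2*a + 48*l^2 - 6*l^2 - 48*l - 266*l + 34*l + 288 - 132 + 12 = 14*a^2 + a*(98 - 91*l) + 42*l^2 - 280*l + 168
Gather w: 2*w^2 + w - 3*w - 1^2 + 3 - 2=2*w^2 - 2*w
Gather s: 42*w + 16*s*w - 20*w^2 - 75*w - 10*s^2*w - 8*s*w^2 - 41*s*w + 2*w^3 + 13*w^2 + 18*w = -10*s^2*w + s*(-8*w^2 - 25*w) + 2*w^3 - 7*w^2 - 15*w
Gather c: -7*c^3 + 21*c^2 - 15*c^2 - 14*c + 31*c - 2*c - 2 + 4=-7*c^3 + 6*c^2 + 15*c + 2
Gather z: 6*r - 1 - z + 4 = 6*r - z + 3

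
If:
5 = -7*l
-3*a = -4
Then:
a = 4/3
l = -5/7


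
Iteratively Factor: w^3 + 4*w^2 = (w)*(w^2 + 4*w) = w^2*(w + 4)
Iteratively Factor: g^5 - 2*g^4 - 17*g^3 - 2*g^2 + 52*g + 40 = (g - 2)*(g^4 - 17*g^2 - 36*g - 20) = (g - 5)*(g - 2)*(g^3 + 5*g^2 + 8*g + 4) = (g - 5)*(g - 2)*(g + 2)*(g^2 + 3*g + 2) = (g - 5)*(g - 2)*(g + 2)^2*(g + 1)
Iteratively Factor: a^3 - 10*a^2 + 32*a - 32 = (a - 4)*(a^2 - 6*a + 8) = (a - 4)^2*(a - 2)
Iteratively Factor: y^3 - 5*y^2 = (y)*(y^2 - 5*y) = y*(y - 5)*(y)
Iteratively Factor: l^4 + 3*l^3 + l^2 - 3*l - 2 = (l + 1)*(l^3 + 2*l^2 - l - 2) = (l - 1)*(l + 1)*(l^2 + 3*l + 2) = (l - 1)*(l + 1)*(l + 2)*(l + 1)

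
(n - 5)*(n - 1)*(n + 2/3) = n^3 - 16*n^2/3 + n + 10/3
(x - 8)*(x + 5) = x^2 - 3*x - 40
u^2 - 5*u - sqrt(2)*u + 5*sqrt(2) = (u - 5)*(u - sqrt(2))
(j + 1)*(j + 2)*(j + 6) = j^3 + 9*j^2 + 20*j + 12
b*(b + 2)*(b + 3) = b^3 + 5*b^2 + 6*b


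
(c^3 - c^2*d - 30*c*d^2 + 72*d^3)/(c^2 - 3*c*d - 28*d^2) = (-c^3 + c^2*d + 30*c*d^2 - 72*d^3)/(-c^2 + 3*c*d + 28*d^2)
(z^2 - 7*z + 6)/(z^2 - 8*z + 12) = (z - 1)/(z - 2)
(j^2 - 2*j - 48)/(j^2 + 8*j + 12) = (j - 8)/(j + 2)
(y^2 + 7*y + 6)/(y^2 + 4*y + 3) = (y + 6)/(y + 3)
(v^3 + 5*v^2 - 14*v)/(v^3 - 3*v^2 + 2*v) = (v + 7)/(v - 1)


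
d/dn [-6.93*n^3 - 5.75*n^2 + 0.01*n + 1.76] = -20.79*n^2 - 11.5*n + 0.01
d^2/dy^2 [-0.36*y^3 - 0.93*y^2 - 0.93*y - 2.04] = -2.16*y - 1.86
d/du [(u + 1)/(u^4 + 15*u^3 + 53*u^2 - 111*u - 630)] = (u^4 + 15*u^3 + 53*u^2 - 111*u - (u + 1)*(4*u^3 + 45*u^2 + 106*u - 111) - 630)/(u^4 + 15*u^3 + 53*u^2 - 111*u - 630)^2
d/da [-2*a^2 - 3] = -4*a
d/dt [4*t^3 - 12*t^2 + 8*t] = 12*t^2 - 24*t + 8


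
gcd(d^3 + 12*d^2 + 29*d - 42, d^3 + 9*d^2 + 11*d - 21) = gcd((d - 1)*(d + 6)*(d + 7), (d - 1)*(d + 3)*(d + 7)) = d^2 + 6*d - 7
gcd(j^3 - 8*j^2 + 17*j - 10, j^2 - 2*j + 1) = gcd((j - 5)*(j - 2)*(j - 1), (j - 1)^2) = j - 1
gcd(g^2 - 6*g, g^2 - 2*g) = g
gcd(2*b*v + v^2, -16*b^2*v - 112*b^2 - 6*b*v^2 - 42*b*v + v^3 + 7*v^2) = 2*b + v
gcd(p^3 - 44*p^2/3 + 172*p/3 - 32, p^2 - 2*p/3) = p - 2/3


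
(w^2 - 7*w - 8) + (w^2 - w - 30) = 2*w^2 - 8*w - 38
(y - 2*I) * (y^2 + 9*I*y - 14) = y^3 + 7*I*y^2 + 4*y + 28*I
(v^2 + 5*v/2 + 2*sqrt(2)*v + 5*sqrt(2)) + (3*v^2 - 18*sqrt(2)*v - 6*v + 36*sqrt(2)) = 4*v^2 - 16*sqrt(2)*v - 7*v/2 + 41*sqrt(2)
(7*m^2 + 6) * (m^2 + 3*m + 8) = 7*m^4 + 21*m^3 + 62*m^2 + 18*m + 48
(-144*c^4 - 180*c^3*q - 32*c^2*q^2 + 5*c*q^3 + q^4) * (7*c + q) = -1008*c^5 - 1404*c^4*q - 404*c^3*q^2 + 3*c^2*q^3 + 12*c*q^4 + q^5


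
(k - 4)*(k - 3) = k^2 - 7*k + 12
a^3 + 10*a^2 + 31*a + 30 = (a + 2)*(a + 3)*(a + 5)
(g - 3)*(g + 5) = g^2 + 2*g - 15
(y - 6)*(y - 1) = y^2 - 7*y + 6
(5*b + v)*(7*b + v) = 35*b^2 + 12*b*v + v^2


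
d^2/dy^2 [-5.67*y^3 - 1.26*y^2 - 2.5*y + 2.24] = -34.02*y - 2.52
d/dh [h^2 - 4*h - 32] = 2*h - 4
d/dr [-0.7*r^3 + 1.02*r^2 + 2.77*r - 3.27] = -2.1*r^2 + 2.04*r + 2.77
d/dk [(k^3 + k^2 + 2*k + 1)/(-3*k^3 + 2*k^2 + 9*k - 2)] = (5*k^4 + 30*k^3 + 8*k^2 - 8*k - 13)/(9*k^6 - 12*k^5 - 50*k^4 + 48*k^3 + 73*k^2 - 36*k + 4)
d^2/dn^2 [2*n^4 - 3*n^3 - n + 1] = 6*n*(4*n - 3)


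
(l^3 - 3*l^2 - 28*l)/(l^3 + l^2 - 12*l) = (l - 7)/(l - 3)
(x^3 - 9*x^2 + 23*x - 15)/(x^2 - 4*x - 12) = (-x^3 + 9*x^2 - 23*x + 15)/(-x^2 + 4*x + 12)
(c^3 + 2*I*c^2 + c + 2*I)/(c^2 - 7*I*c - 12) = (c^3 + 2*I*c^2 + c + 2*I)/(c^2 - 7*I*c - 12)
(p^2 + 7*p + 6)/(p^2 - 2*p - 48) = (p + 1)/(p - 8)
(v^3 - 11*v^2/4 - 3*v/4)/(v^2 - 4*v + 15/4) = v*(4*v^2 - 11*v - 3)/(4*v^2 - 16*v + 15)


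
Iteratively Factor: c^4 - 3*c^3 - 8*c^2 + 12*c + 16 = (c + 2)*(c^3 - 5*c^2 + 2*c + 8) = (c + 1)*(c + 2)*(c^2 - 6*c + 8) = (c - 4)*(c + 1)*(c + 2)*(c - 2)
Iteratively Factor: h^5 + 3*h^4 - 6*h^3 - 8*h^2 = (h - 2)*(h^4 + 5*h^3 + 4*h^2) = (h - 2)*(h + 4)*(h^3 + h^2) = h*(h - 2)*(h + 4)*(h^2 + h) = h^2*(h - 2)*(h + 4)*(h + 1)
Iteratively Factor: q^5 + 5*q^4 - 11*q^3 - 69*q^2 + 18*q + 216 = (q + 4)*(q^4 + q^3 - 15*q^2 - 9*q + 54) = (q - 2)*(q + 4)*(q^3 + 3*q^2 - 9*q - 27) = (q - 2)*(q + 3)*(q + 4)*(q^2 - 9) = (q - 2)*(q + 3)^2*(q + 4)*(q - 3)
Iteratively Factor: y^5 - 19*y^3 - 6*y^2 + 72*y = (y - 2)*(y^4 + 2*y^3 - 15*y^2 - 36*y) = (y - 2)*(y + 3)*(y^3 - y^2 - 12*y) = (y - 2)*(y + 3)^2*(y^2 - 4*y) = (y - 4)*(y - 2)*(y + 3)^2*(y)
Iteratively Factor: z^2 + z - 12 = (z - 3)*(z + 4)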